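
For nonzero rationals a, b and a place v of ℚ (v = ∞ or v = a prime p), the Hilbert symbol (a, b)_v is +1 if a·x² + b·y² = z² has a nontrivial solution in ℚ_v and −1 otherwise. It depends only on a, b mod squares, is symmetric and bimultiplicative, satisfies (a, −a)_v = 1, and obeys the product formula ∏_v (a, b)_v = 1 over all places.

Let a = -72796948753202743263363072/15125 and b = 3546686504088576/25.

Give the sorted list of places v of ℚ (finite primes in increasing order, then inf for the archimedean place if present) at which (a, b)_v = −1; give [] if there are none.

[2, 19, 43, 47]

(a, b) ≡ (-383990, 29) mod (ℚ^×)²; places V = {2, 3, 5, 11, 19, 29, 43, 47, ∞}.
(a,b)_3: α=6, u≡1; β=4, v≡2 (mod 3); (1|3)=+1, (2|3)=-1; sign (−1)^0·+1^4·-1^6 = +1.
(a,b)_43: α=3, u≡38; β=2, v≡39 (mod 43); (38|43)=+1, (39|43)=-1; sign (−1)^0·+1^2·-1^3 = -1.
(a,b)_29: α=2, u≡23; β=1, v≡20 (mod 29); (23|29)=+1, (20|29)=+1; sign (−1)^0·+1^1·+1^2 = +1.
(a,b)_47: α=3, u≡18; β=2, v≡45 (mod 47); (18|47)=+1, (45|47)=-1; sign (−1)^0·+1^2·-1^3 = -1.
(a,b)_2: α=21, β=10; u≡5, v≡5 (mod 8); ε(u)ε(v)=0·0, αω(v)=21·1, βω(u)=10·1; sum ≡ 1  ⇒  -1.
(a,b)_11: α=-2, u≡5; β=0, v≡8 (mod 11); (5|11)=+1, (8|11)=-1; sign (−1)^0·+1^0·-1^-2 = +1.
(a,b)_5: α=-3, u≡3; β=-2, v≡1 (mod 5); (3|5)=-1, (1|5)=+1; sign (−1)^0·-1^-2·+1^-3 = +1.
(a,b)_19: α=3, u≡5; β=2, v≡13 (mod 19); (5|19)=+1, (13|19)=-1; sign (−1)^0·+1^2·-1^3 = -1.
(a,b)_∞: sgn(-383990)=−, sgn(29)=+, so +1.
|Ram(-383990, 29)| = 4, even; anisotropic at {2, 19, 43, 47}.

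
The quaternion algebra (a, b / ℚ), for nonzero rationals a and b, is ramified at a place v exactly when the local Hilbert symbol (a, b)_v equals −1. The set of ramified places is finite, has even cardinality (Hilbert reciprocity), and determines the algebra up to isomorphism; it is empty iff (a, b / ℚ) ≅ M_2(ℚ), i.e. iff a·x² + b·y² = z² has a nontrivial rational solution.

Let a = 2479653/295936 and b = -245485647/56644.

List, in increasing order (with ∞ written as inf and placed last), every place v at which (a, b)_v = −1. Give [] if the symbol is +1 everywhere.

[11, 23]

Mod squares: a ≡ 253, b ≡ -23. Check v ∈ {∞, 2, 3, 7, 11, 17, 23}.
v=23: a=23^1·(≡21), b=23^1·(≡14) mod 23; (21|23)=-1, (14|23)=-1; (−1)^{1·1·11}·(-1)^1·(-1)^1 = -1.
v=3: a=3^4·(≡1), b=3^6·(≡1) mod 3; (1|3)=+1, (1|3)=+1; (−1)^{4·6·1}·(+1)^6·(+1)^4 = +1.
v=7: a=7^0·(≡2), b=7^-2·(≡6) mod 7; (2|7)=+1, (6|7)=-1; (−1)^{0·-2·3}·(+1)^-2·(-1)^0 = +1.
v=∞: 253 > 0 and -23 < 0  ⇒  (a,b)_∞ = +1.
v=11: a=11^3·(≡5), b=11^4·(≡6) mod 11; (5|11)=+1, (6|11)=-1; (−1)^{3·4·5}·(+1)^4·(-1)^3 = -1.
v=2: v_2(a)=-10, v_2(b)=-2; units ≡ 5, 1 (mod 8); ε·ε+αω+βω = 0·0+-10·0+-2·1 ≡ 0  ⇒  (a,b)_2 = +1.
v=17: a=17^-2·(≡4), b=17^-2·(≡11) mod 17; (4|17)=+1, (11|17)=-1; (−1)^{-2·-2·8}·(+1)^-2·(-1)^-2 = +1.
Ram(253, -23) = {11, 23}; no ℚ_11-point on the conic.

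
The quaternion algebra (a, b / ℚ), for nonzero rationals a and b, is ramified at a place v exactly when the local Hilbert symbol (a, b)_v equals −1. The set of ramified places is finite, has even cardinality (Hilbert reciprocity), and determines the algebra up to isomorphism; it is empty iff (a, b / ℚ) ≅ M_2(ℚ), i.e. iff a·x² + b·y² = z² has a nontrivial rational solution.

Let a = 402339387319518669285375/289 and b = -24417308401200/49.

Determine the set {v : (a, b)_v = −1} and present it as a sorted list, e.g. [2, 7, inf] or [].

(a, b) ≡ (3135, -627) mod (ℚ^×)²; places V = {2, 3, 5, 7, 11, 13, 17, 19, 23, ∞}.
(a,b)_2: α=0, β=4; u≡7, v≡5 (mod 8); ε(u)ε(v)=1·0, αω(v)=0·1, βω(u)=4·0; sum ≡ 0  ⇒  +1.
(a,b)_7: α=0, u≡6; β=-2, v≡6 (mod 7); (6|7)=-1, (6|7)=-1; sign (−1)^0·-1^-2·-1^0 = +1.
(a,b)_13: α=0, u≡2; β=2, v≡3 (mod 13); (2|13)=-1, (3|13)=+1; sign (−1)^0·-1^2·+1^0 = +1.
(a,b)_5: α=3, u≡2; β=2, v≡3 (mod 5); (2|5)=-1, (3|5)=-1; sign (−1)^0·-1^2·-1^3 = -1.
(a,b)_17: α=-2, u≡6; β=0, v≡1 (mod 17); (6|17)=-1, (1|17)=+1; sign (−1)^0·-1^0·+1^-2 = +1.
(a,b)_3: α=9, u≡1; β=3, v≡1 (mod 3); (1|3)=+1, (1|3)=+1; sign (−1)^1·+1^3·+1^9 = -1.
(a,b)_11: α=5, u≡10; β=3, v≡4 (mod 11); (10|11)=-1, (4|11)=+1; sign (−1)^1·-1^3·+1^5 = +1.
(a,b)_23: α=6, u≡10; β=2, v≡21 (mod 23); (10|23)=-1, (21|23)=-1; sign (−1)^0·-1^2·-1^6 = +1.
(a,b)_∞: sgn(3135)=+, sgn(-627)=−, so +1.
(a,b)_19: α=3, u≡2; β=1, v≡6 (mod 19); (2|19)=-1, (6|19)=+1; sign (−1)^1·-1^1·+1^3 = +1.
Ram(3135, -627) = {3, 5}; no ℚ_3-point on the conic.

[3, 5]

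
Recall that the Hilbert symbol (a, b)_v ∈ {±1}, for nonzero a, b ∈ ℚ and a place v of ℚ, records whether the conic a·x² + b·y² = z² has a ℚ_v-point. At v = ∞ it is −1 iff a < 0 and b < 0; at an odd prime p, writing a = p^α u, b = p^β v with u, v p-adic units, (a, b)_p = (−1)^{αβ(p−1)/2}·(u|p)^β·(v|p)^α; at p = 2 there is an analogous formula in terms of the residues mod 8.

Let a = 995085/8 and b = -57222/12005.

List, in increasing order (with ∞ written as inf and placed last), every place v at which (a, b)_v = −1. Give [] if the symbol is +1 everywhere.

[2, 5, 11, 13]

Mod squares: a ≡ 2730, b ≡ -110. Check v ∈ {∞, 2, 3, 5, 7, 11, 13, 17}.
v=∞: 2730 > 0 and -110 < 0  ⇒  (a,b)_∞ = +1.
v=11: a=11^0·(≡10), b=11^1·(≡3) mod 11; (10|11)=-1, (3|11)=+1; (−1)^{0·1·5}·(-1)^1·(+1)^0 = -1.
v=13: a=13^1·(≡5), b=13^0·(≡5) mod 13; (5|13)=-1, (5|13)=-1; (−1)^{1·0·6}·(-1)^0·(-1)^1 = -1.
v=3: a=3^7·(≡1), b=3^2·(≡1) mod 3; (1|3)=+1, (1|3)=+1; (−1)^{7·2·1}·(+1)^2·(+1)^7 = +1.
v=5: a=5^1·(≡4), b=5^-1·(≡3) mod 5; (4|5)=+1, (3|5)=-1; (−1)^{1·-1·2}·(+1)^-1·(-1)^1 = -1.
v=7: a=7^1·(≡6), b=7^-4·(≡2) mod 7; (6|7)=-1, (2|7)=+1; (−1)^{1·-4·3}·(-1)^-4·(+1)^1 = +1.
v=2: v_2(a)=-3, v_2(b)=1; units ≡ 5, 1 (mod 8); ε·ε+αω+βω = 0·0+-3·0+1·1 ≡ 1  ⇒  (a,b)_2 = -1.
v=17: a=17^0·(≡3), b=17^2·(≡2) mod 17; (3|17)=-1, (2|17)=+1; (−1)^{0·2·8}·(-1)^2·(+1)^0 = +1.
(2730, -110 / ℚ) ramifies at {2, 5, 11, 13}: a division algebra.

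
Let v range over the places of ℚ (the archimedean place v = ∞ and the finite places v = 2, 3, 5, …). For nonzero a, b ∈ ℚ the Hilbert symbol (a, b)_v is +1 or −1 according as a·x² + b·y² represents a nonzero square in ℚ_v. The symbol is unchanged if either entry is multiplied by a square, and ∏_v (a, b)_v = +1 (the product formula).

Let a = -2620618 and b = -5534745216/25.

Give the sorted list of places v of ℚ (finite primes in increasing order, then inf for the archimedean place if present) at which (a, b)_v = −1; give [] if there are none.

Mod squares: a ≡ -442, b ≡ -14586. Check v ∈ {∞, 2, 3, 5, 7, 11, 13, 17}.
v=5: a=5^0·(≡2), b=5^-2·(≡4) mod 5; (2|5)=-1, (4|5)=+1; (−1)^{0·-2·2}·(-1)^-2·(+1)^0 = +1.
v=11: a=11^2·(≡1), b=11^3·(≡9) mod 11; (1|11)=+1, (9|11)=+1; (−1)^{2·3·5}·(+1)^3·(+1)^2 = +1.
v=∞: -442 < 0 and -14586 < 0  ⇒  (a,b)_∞ = -1.
v=7: a=7^2·(≡5), b=7^2·(≡1) mod 7; (5|7)=-1, (1|7)=+1; (−1)^{2·2·3}·(-1)^2·(+1)^2 = +1.
v=17: a=17^1·(≡2), b=17^1·(≡1) mod 17; (2|17)=+1, (1|17)=+1; (−1)^{1·1·8}·(+1)^1·(+1)^1 = +1.
v=3: a=3^0·(≡2), b=3^1·(≡1) mod 3; (2|3)=-1, (1|3)=+1; (−1)^{0·1·1}·(-1)^1·(+1)^0 = -1.
v=2: v_2(a)=1, v_2(b)=7; units ≡ 3, 3 (mod 8); ε·ε+αω+βω = 1·1+1·1+7·1 ≡ 1  ⇒  (a,b)_2 = -1.
v=13: a=13^1·(≡5), b=13^1·(≡9) mod 13; (5|13)=-1, (9|13)=+1; (−1)^{1·1·6}·(-1)^1·(+1)^1 = -1.
(-442, -14586 / ℚ) ramifies at {2, 3, 13, ∞}: a division algebra.

[2, 3, 13, inf]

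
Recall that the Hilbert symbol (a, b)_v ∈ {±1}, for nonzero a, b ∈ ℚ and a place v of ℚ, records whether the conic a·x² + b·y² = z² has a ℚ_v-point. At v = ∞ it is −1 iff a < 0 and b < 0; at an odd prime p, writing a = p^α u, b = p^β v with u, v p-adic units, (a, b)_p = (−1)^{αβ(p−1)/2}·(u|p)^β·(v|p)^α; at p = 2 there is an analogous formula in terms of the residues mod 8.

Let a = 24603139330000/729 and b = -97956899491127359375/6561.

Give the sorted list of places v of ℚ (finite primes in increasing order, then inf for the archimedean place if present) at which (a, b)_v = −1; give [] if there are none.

Mod squares: a ≡ 133, b ≡ -391. Check v ∈ {∞, 2, 3, 5, 7, 11, 17, 19, 23}.
v=∞: 133 > 0 and -391 < 0  ⇒  (a,b)_∞ = +1.
v=19: a=19^1·(≡9), b=19^2·(≡3) mod 19; (9|19)=+1, (3|19)=-1; (−1)^{1·2·9}·(+1)^2·(-1)^1 = -1.
v=5: a=5^4·(≡2), b=5^6·(≡4) mod 5; (2|5)=-1, (4|5)=+1; (−1)^{4·6·2}·(-1)^6·(+1)^4 = +1.
v=7: a=7^1·(≡5), b=7^4·(≡4) mod 7; (5|7)=-1, (4|7)=+1; (−1)^{1·4·3}·(-1)^4·(+1)^1 = +1.
v=2: v_2(a)=4, v_2(b)=0; units ≡ 5, 1 (mod 8); ε·ε+αω+βω = 0·0+4·0+0·1 ≡ 0  ⇒  (a,b)_2 = +1.
v=3: a=3^-6·(≡1), b=3^-8·(≡2) mod 3; (1|3)=+1, (2|3)=-1; (−1)^{-6·-8·1}·(+1)^-8·(-1)^-6 = +1.
v=11: a=11^2·(≡1), b=11^2·(≡9) mod 11; (1|11)=+1, (9|11)=+1; (−1)^{2·2·5}·(+1)^2·(+1)^2 = +1.
v=17: a=17^2·(≡7), b=17^3·(≡3) mod 17; (7|17)=-1, (3|17)=-1; (−1)^{2·3·8}·(-1)^3·(-1)^2 = -1.
v=23: a=23^2·(≡4), b=23^3·(≡18) mod 23; (4|23)=+1, (18|23)=+1; (−1)^{2·3·11}·(+1)^3·(+1)^2 = +1.
Ram(133, -391) = {17, 19}; no ℚ_17-point on the conic.

[17, 19]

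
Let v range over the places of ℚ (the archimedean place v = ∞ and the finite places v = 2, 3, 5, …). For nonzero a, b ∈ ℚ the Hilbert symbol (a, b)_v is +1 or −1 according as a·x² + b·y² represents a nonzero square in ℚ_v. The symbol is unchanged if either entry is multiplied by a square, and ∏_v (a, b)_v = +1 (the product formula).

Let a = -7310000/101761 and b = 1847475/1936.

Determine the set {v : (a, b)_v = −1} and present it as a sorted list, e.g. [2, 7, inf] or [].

[17, 23]

(a, b) ≡ (-731, 8211) mod (ℚ^×)²; places V = {2, 3, 5, 7, 11, 17, 23, 29, 43, ∞}.
(a,b)_23: α=0, u≡10; β=1, v≡8 (mod 23); (10|23)=-1, (8|23)=+1; sign (−1)^0·-1^1·+1^0 = -1.
(a,b)_11: α=-2, u≡10; β=-2, v≡5 (mod 11); (10|11)=-1, (5|11)=+1; sign (−1)^0·-1^-2·+1^-2 = +1.
(a,b)_2: α=4, β=-4; u≡5, v≡3 (mod 8); ε(u)ε(v)=0·1, αω(v)=4·1, βω(u)=-4·1; sum ≡ 0  ⇒  +1.
(a,b)_17: α=1, u≡2; β=1, v≡3 (mod 17); (2|17)=+1, (3|17)=-1; sign (−1)^0·+1^1·-1^1 = -1.
(a,b)_∞: sgn(-731)=−, sgn(8211)=+, so +1.
(a,b)_43: α=1, u≡29; β=0, v≡23 (mod 43); (29|43)=-1, (23|43)=+1; sign (−1)^0·-1^0·+1^1 = +1.
(a,b)_5: α=4, u≡4; β=2, v≡4 (mod 5); (4|5)=+1, (4|5)=+1; sign (−1)^0·+1^2·+1^4 = +1.
(a,b)_7: α=0, u≡1; β=1, v≡1 (mod 7); (1|7)=+1, (1|7)=+1; sign (−1)^0·+1^1·+1^0 = +1.
(a,b)_3: α=0, u≡1; β=3, v≡1 (mod 3); (1|3)=+1, (1|3)=+1; sign (−1)^0·+1^3·+1^0 = +1.
(a,b)_29: α=-2, u≡6; β=0, v≡4 (mod 29); (6|29)=+1, (4|29)=+1; sign (−1)^0·+1^0·+1^-2 = +1.
(-731, 8211 / ℚ) ramifies at {17, 23}: a division algebra.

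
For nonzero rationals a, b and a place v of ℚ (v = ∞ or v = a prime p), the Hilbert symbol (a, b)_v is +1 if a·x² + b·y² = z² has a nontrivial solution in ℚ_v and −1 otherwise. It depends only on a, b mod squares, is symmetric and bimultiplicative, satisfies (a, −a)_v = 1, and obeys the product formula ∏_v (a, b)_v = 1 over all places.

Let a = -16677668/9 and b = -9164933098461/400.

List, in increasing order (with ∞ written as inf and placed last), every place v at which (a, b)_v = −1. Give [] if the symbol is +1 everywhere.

Mod squares: a ≡ -4169417, b ≡ -39285749. Check v ∈ {∞, 2, 3, 5, 7, 19, 23, 29, 37, 41, 47}.
v=∞: -4169417 < 0 and -39285749 < 0  ⇒  (a,b)_∞ = -1.
v=47: a=47^1·(≡32), b=47^1·(≡17) mod 47; (32|47)=+1, (17|47)=+1; (−1)^{1·1·23}·(+1)^1·(+1)^1 = -1.
v=19: a=19^1·(≡1), b=19^1·(≡9) mod 19; (1|19)=+1, (9|19)=+1; (−1)^{1·1·9}·(+1)^1·(+1)^1 = -1.
v=37: a=37^0·(≡5), b=37^1·(≡9) mod 37; (5|37)=-1, (9|37)=+1; (−1)^{0·1·18}·(-1)^1·(+1)^0 = -1.
v=5: a=5^0·(≡3), b=5^-2·(≡4) mod 5; (3|5)=-1, (4|5)=+1; (−1)^{0·-2·2}·(-1)^-2·(+1)^0 = +1.
v=41: a=41^0·(≡21), b=41^1·(≡35) mod 41; (21|41)=+1, (35|41)=-1; (−1)^{0·1·20}·(+1)^1·(-1)^0 = +1.
v=2: v_2(a)=2, v_2(b)=-4; units ≡ 7, 3 (mod 8); ε·ε+αω+βω = 1·1+2·1+-4·0 ≡ 1  ⇒  (a,b)_2 = -1.
v=7: a=7^1·(≡5), b=7^2·(≡1) mod 7; (5|7)=-1, (1|7)=+1; (−1)^{1·2·3}·(-1)^2·(+1)^1 = +1.
v=29: a=29^1·(≡4), b=29^1·(≡28) mod 29; (4|29)=+1, (28|29)=+1; (−1)^{1·1·14}·(+1)^1·(+1)^1 = +1.
v=3: a=3^-2·(≡1), b=3^2·(≡1) mod 3; (1|3)=+1, (1|3)=+1; (−1)^{-2·2·1}·(+1)^2·(+1)^-2 = +1.
v=23: a=23^1·(≡21), b=23^2·(≡20) mod 23; (21|23)=-1, (20|23)=-1; (−1)^{1·2·11}·(-1)^2·(-1)^1 = -1.
(-4169417, -39285749 / ℚ) ramifies at {2, 19, 23, 37, 47, ∞}: a division algebra.

[2, 19, 23, 37, 47, inf]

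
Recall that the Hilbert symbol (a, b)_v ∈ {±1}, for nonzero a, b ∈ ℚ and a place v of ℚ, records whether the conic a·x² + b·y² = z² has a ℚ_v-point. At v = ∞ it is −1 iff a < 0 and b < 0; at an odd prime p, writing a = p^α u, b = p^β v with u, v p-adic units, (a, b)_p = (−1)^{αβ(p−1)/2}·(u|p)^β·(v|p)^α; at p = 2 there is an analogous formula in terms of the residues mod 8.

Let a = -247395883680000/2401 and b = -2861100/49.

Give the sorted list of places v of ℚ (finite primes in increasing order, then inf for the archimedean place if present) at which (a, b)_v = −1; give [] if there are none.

[17, inf]

(a, b) ≡ (-17, -11) mod (ℚ^×)²; places V = {2, 3, 5, 7, 11, 17, ∞}.
(a,b)_2: α=8, β=2; u≡7, v≡5 (mod 8); ε(u)ε(v)=1·0, αω(v)=8·1, βω(u)=2·0; sum ≡ 0  ⇒  +1.
(a,b)_∞: sgn(-17)=−, sgn(-11)=−, so -1.
(a,b)_7: α=-4, u≡1; β=-2, v≡3 (mod 7); (1|7)=+1, (3|7)=-1; sign (−1)^0·+1^-2·-1^-4 = +1.
(a,b)_11: α=2, u≡4; β=1, v≡10 (mod 11); (4|11)=+1, (10|11)=-1; sign (−1)^0·+1^1·-1^2 = +1.
(a,b)_5: α=4, u≡2; β=2, v≡4 (mod 5); (2|5)=-1, (4|5)=+1; sign (−1)^0·-1^2·+1^4 = +1.
(a,b)_17: α=5, u≡1; β=2, v≡3 (mod 17); (1|17)=+1, (3|17)=-1; sign (−1)^0·+1^2·-1^5 = -1.
(a,b)_3: α=2, u≡1; β=2, v≡1 (mod 3); (1|3)=+1, (1|3)=+1; sign (−1)^0·+1^2·+1^2 = +1.
(-17, -11 / ℚ) ramifies at {17, ∞}: a division algebra.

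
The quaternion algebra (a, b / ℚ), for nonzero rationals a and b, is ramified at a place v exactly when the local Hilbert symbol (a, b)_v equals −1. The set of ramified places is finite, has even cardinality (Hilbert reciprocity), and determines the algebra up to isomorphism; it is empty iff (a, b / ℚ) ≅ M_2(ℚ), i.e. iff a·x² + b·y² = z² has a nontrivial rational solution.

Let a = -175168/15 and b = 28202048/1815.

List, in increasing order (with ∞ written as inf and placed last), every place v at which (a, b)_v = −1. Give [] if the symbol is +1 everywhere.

[3, 7]

(a, b) ≡ (-41055, 255) mod (ℚ^×)²; places V = {2, 3, 5, 7, 11, 17, 23, ∞}.
(a,b)_2: α=6, β=6; u≡1, v≡7 (mod 8); ε(u)ε(v)=0·1, αω(v)=6·0, βω(u)=6·0; sum ≡ 0  ⇒  +1.
(a,b)_11: α=0, u≡10; β=-2, v≡7 (mod 11); (10|11)=-1, (7|11)=-1; sign (−1)^0·-1^-2·-1^0 = +1.
(a,b)_7: α=1, u≡1; β=2, v≡6 (mod 7); (1|7)=+1, (6|7)=-1; sign (−1)^0·+1^2·-1^1 = -1.
(a,b)_17: α=1, u≡1; β=1, v≡13 (mod 17); (1|17)=+1, (13|17)=+1; sign (−1)^0·+1^1·+1^1 = +1.
(a,b)_∞: sgn(-41055)=−, sgn(255)=+, so +1.
(a,b)_3: α=-1, u≡1; β=-1, v≡1 (mod 3); (1|3)=+1, (1|3)=+1; sign (−1)^1·+1^-1·+1^-1 = -1.
(a,b)_23: α=1, u≡9; β=2, v≡1 (mod 23); (9|23)=+1, (1|23)=+1; sign (−1)^0·+1^2·+1^1 = +1.
(a,b)_5: α=-1, u≡4; β=-1, v≡1 (mod 5); (4|5)=+1, (1|5)=+1; sign (−1)^0·+1^-1·+1^-1 = +1.
|Ram(-41055, 255)| = 2, even; anisotropic at {3, 7}.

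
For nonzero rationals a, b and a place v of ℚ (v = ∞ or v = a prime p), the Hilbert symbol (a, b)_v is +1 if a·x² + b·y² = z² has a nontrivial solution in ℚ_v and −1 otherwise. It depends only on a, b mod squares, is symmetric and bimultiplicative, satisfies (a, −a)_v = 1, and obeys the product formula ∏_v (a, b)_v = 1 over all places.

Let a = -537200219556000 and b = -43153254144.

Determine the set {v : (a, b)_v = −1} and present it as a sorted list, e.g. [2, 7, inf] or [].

[7, inf]

(a, b) ≡ (-10010, -39) mod (ℚ^×)²; places V = {2, 3, 5, 7, 11, 13, ∞}.
(a,b)_2: α=5, β=8; u≡3, v≡1 (mod 8); ε(u)ε(v)=1·0, αω(v)=5·0, βω(u)=8·1; sum ≡ 0  ⇒  +1.
(a,b)_5: α=3, u≡2; β=0, v≡1 (mod 5); (2|5)=-1, (1|5)=+1; sign (−1)^0·-1^0·+1^3 = +1.
(a,b)_∞: sgn(-10010)=−, sgn(-39)=−, so -1.
(a,b)_11: α=3, u≡9; β=2, v≡5 (mod 11); (9|11)=+1, (5|11)=+1; sign (−1)^0·+1^2·+1^3 = +1.
(a,b)_7: α=1, u≡6; β=2, v≡3 (mod 7); (6|7)=-1, (3|7)=-1; sign (−1)^0·-1^2·-1^1 = -1.
(a,b)_3: α=8, u≡1; β=7, v≡2 (mod 3); (1|3)=+1, (2|3)=-1; sign (−1)^0·+1^7·-1^8 = +1.
(a,b)_13: α=3, u≡12; β=1, v≡12 (mod 13); (12|13)=+1, (12|13)=+1; sign (−1)^0·+1^1·+1^3 = +1.
(-10010, -39 / ℚ) ramifies at {7, ∞}: a division algebra.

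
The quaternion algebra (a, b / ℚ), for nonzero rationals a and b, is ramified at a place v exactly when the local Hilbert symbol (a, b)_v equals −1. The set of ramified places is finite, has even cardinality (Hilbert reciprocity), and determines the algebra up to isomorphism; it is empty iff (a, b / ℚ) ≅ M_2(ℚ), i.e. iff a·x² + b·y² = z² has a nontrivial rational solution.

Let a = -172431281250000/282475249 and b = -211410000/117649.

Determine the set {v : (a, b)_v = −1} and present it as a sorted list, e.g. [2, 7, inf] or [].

Mod squares: a ≡ -5, b ≡ -29. Check v ∈ {∞, 2, 3, 5, 7, 29}.
v=7: a=7^-10·(≡4), b=7^-6·(≡3) mod 7; (4|7)=+1, (3|7)=-1; (−1)^{-10·-6·3}·(+1)^-6·(-1)^-10 = +1.
v=5: a=5^9·(≡1), b=5^4·(≡1) mod 5; (1|5)=+1, (1|5)=+1; (−1)^{9·4·2}·(+1)^4·(+1)^9 = +1.
v=3: a=3^8·(≡1), b=3^6·(≡1) mod 3; (1|3)=+1, (1|3)=+1; (−1)^{8·6·1}·(+1)^6·(+1)^8 = +1.
v=∞: -5 < 0 and -29 < 0  ⇒  (a,b)_∞ = -1.
v=29: a=29^2·(≡20), b=29^1·(≡24) mod 29; (20|29)=+1, (24|29)=+1; (−1)^{2·1·14}·(+1)^1·(+1)^2 = +1.
v=2: v_2(a)=4, v_2(b)=4; units ≡ 3, 3 (mod 8); ε·ε+αω+βω = 1·1+4·1+4·1 ≡ 1  ⇒  (a,b)_2 = -1.
Ram(-5, -29) = {2, ∞}; no ℚ_2-point on the conic.

[2, inf]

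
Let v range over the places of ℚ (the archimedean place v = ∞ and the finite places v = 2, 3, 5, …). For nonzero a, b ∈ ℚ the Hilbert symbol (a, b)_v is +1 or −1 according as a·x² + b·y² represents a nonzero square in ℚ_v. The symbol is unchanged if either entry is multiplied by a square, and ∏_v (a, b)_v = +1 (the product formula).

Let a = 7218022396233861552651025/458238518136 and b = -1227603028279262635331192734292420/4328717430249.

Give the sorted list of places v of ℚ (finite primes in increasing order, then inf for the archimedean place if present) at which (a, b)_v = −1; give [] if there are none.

Mod squares: a ≡ 89726, b ≡ -145145. Check v ∈ {∞, 2, 3, 5, 7, 11, 13, 17, 19, 23, 29, 31}.
v=11: a=11^2·(≡8), b=11^3·(≡9) mod 11; (8|11)=-1, (9|11)=+1; (−1)^{2·3·5}·(-1)^3·(+1)^2 = -1.
v=2: v_2(a)=-3, v_2(b)=2; units ≡ 7, 7 (mod 8); ε·ε+αω+βω = 1·1+-3·0+2·0 ≡ 1  ⇒  (a,b)_2 = -1.
v=3: a=3^-4·(≡2), b=3^-4·(≡1) mod 3; (2|3)=-1, (1|3)=+1; (−1)^{-4·-4·1}·(-1)^-4·(+1)^-4 = +1.
v=13: a=13^7·(≡4), b=13^9·(≡5) mod 13; (4|13)=+1, (5|13)=-1; (−1)^{7·9·6}·(+1)^9·(-1)^7 = -1.
v=5: a=5^2·(≡1), b=5^1·(≡4) mod 5; (1|5)=+1, (4|5)=+1; (−1)^{2·1·2}·(+1)^1·(+1)^2 = +1.
v=17: a=17^5·(≡13), b=17^6·(≡15) mod 17; (13|17)=+1, (15|17)=+1; (−1)^{5·6·8}·(+1)^6·(+1)^5 = +1.
v=7: a=7^-1·(≡2), b=7^1·(≡3) mod 7; (2|7)=+1, (3|7)=-1; (−1)^{-1·1·3}·(+1)^1·(-1)^-1 = +1.
v=∞: 89726 > 0 and -145145 < 0  ⇒  (a,b)_∞ = +1.
v=31: a=31^4·(≡22), b=31^6·(≡16) mod 31; (22|31)=-1, (16|31)=+1; (−1)^{4·6·15}·(-1)^6·(+1)^4 = +1.
v=19: a=19^-2·(≡13), b=19^-2·(≡2) mod 19; (13|19)=-1, (2|19)=-1; (−1)^{-2·-2·9}·(-1)^-2·(-1)^-2 = +1.
v=23: a=23^-4·(≡9), b=23^-6·(≡13) mod 23; (9|23)=+1, (13|23)=+1; (−1)^{-4·-6·11}·(+1)^-6·(+1)^-4 = +1.
v=29: a=29^1·(≡1), b=29^1·(≡19) mod 29; (1|29)=+1, (19|29)=-1; (−1)^{1·1·14}·(+1)^1·(-1)^1 = -1.
(89726, -145145 / ℚ) ramifies at {2, 11, 13, 29}: a division algebra.

[2, 11, 13, 29]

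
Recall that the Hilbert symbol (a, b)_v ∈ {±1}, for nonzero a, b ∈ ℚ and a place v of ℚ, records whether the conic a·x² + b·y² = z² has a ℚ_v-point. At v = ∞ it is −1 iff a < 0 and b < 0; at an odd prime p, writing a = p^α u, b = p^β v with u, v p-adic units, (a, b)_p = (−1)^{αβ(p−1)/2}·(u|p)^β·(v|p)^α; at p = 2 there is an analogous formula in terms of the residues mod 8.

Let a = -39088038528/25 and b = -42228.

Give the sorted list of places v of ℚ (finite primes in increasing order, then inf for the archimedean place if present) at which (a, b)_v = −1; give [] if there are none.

[7, inf]

(a, b) ≡ (-2618, -1173) mod (ℚ^×)²; places V = {2, 3, 5, 7, 11, 17, 23, ∞}.
(a,b)_7: α=3, u≡1; β=0, v≡3 (mod 7); (1|7)=+1, (3|7)=-1; sign (−1)^0·+1^0·-1^3 = -1.
(a,b)_5: α=-2, u≡2; β=0, v≡2 (mod 5); (2|5)=-1, (2|5)=-1; sign (−1)^0·-1^0·-1^-2 = +1.
(a,b)_11: α=1, u≡1; β=0, v≡1 (mod 11); (1|11)=+1, (1|11)=+1; sign (−1)^0·+1^0·+1^1 = +1.
(a,b)_∞: sgn(-2618)=−, sgn(-1173)=−, so -1.
(a,b)_23: α=2, u≡6; β=1, v≡4 (mod 23); (6|23)=+1, (4|23)=+1; sign (−1)^0·+1^1·+1^2 = +1.
(a,b)_2: α=7, β=2; u≡3, v≡3 (mod 8); ε(u)ε(v)=1·1, αω(v)=7·1, βω(u)=2·1; sum ≡ 0  ⇒  +1.
(a,b)_3: α=2, u≡1; β=3, v≡2 (mod 3); (1|3)=+1, (2|3)=-1; sign (−1)^0·+1^3·-1^2 = +1.
(a,b)_17: α=1, u≡16; β=1, v≡15 (mod 17); (16|17)=+1, (15|17)=+1; sign (−1)^0·+1^1·+1^1 = +1.
|Ram(-2618, -1173)| = 2, even; anisotropic at {7, ∞}.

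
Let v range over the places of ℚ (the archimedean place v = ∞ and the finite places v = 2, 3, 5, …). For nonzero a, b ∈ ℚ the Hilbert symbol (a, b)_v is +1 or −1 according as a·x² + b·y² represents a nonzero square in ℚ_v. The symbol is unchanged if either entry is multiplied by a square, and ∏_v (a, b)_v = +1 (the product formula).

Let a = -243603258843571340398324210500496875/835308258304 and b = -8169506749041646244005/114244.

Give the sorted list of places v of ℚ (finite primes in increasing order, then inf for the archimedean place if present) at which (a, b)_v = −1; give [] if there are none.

[11, 23, 47, inf]

Mod squares: a ≡ -37397195, b ≡ -14245. Check v ∈ {∞, 2, 3, 5, 7, 11, 13, 17, 23, 29, 37, 47}.
v=2: v_2(a)=-10, v_2(b)=-2; units ≡ 5, 3 (mod 8); ε·ε+αω+βω = 0·1+-10·1+-2·1 ≡ 0  ⇒  (a,b)_2 = +1.
v=37: a=37^1·(≡20), b=37^1·(≡2) mod 37; (20|37)=-1, (2|37)=-1; (−1)^{1·1·18}·(-1)^1·(-1)^1 = +1.
v=17: a=17^3·(≡2), b=17^2·(≡8) mod 17; (2|17)=+1, (8|17)=+1; (−1)^{3·2·8}·(+1)^2·(+1)^3 = +1.
v=5: a=5^5·(≡4), b=5^1·(≡1) mod 5; (4|5)=+1, (1|5)=+1; (−1)^{5·1·2}·(+1)^1·(+1)^5 = +1.
v=47: a=47^3·(≡12), b=47^2·(≡43) mod 47; (12|47)=+1, (43|47)=-1; (−1)^{3·2·23}·(+1)^2·(-1)^3 = -1.
v=∞: -37397195 < 0 and -14245 < 0  ⇒  (a,b)_∞ = -1.
v=11: a=11^1·(≡5), b=11^1·(≡4) mod 11; (5|11)=+1, (4|11)=+1; (−1)^{1·1·5}·(+1)^1·(+1)^1 = -1.
v=3: a=3^2·(≡1), b=3^0·(≡2) mod 3; (1|3)=+1, (2|3)=-1; (−1)^{2·0·1}·(+1)^0·(-1)^2 = +1.
v=13: a=13^-8·(≡3), b=13^-4·(≡9) mod 13; (3|13)=+1, (9|13)=+1; (−1)^{-8·-4·6}·(+1)^-4·(+1)^-8 = +1.
v=29: a=29^6·(≡24), b=29^4·(≡28) mod 29; (24|29)=+1, (28|29)=+1; (−1)^{6·4·14}·(+1)^4·(+1)^6 = +1.
v=23: a=23^3·(≡17), b=23^2·(≡11) mod 23; (17|23)=-1, (11|23)=-1; (−1)^{3·2·11}·(-1)^2·(-1)^3 = -1.
v=7: a=7^8·(≡4), b=7^5·(≡2) mod 7; (4|7)=+1, (2|7)=+1; (−1)^{8·5·3}·(+1)^5·(+1)^8 = +1.
Ram(-37397195, -14245) = {11, 23, 47, ∞}; no ℚ_11-point on the conic.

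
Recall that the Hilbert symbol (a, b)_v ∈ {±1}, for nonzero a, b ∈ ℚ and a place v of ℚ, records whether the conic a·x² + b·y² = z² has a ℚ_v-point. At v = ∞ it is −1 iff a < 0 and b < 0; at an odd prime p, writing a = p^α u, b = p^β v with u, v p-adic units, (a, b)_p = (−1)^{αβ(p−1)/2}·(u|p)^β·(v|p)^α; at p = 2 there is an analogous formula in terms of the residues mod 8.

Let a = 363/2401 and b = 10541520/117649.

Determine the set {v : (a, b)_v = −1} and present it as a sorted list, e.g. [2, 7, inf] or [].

[3, 5]

(a, b) ≡ (3, 5) mod (ℚ^×)²; places V = {2, 3, 5, 7, 11, ∞}.
(a,b)_7: α=-4, u≡6; β=-6, v≡3 (mod 7); (6|7)=-1, (3|7)=-1; sign (−1)^0·-1^-6·-1^-4 = +1.
(a,b)_∞: sgn(3)=+, sgn(5)=+, so +1.
(a,b)_11: α=2, u≡1; β=4, v≡4 (mod 11); (1|11)=+1, (4|11)=+1; sign (−1)^0·+1^4·+1^2 = +1.
(a,b)_3: α=1, u≡1; β=2, v≡2 (mod 3); (1|3)=+1, (2|3)=-1; sign (−1)^0·+1^2·-1^1 = -1.
(a,b)_5: α=0, u≡3; β=1, v≡1 (mod 5); (3|5)=-1, (1|5)=+1; sign (−1)^0·-1^1·+1^0 = -1.
(a,b)_2: α=0, β=4; u≡3, v≡5 (mod 8); ε(u)ε(v)=1·0, αω(v)=0·1, βω(u)=4·1; sum ≡ 0  ⇒  +1.
Ram(3, 5) = {3, 5}; no ℚ_3-point on the conic.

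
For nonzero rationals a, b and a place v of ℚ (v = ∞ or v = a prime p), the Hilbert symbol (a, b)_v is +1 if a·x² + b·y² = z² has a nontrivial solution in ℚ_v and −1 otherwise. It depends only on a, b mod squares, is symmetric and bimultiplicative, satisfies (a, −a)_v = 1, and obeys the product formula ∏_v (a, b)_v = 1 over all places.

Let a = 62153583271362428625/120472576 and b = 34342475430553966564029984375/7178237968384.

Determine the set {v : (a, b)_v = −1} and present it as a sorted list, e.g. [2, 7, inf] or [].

Mod squares: a ≡ 241610745, b ≡ 28101. Check v ∈ {∞, 2, 3, 5, 7, 13, 17, 19, 23, 29, 31, 41}.
v=23: a=23^1·(≡1), b=23^2·(≡12) mod 23; (1|23)=+1, (12|23)=+1; (−1)^{1·2·11}·(+1)^2·(+1)^1 = +1.
v=17: a=17^4·(≡2), b=17^5·(≡9) mod 17; (2|17)=+1, (9|17)=+1; (−1)^{4·5·8}·(+1)^5·(+1)^4 = +1.
v=2: v_2(a)=-10, v_2(b)=-16; units ≡ 1, 5 (mod 8); ε·ε+αω+βω = 0·0+-10·1+-16·0 ≡ 0  ⇒  (a,b)_2 = +1.
v=29: a=29^1·(≡24), b=29^1·(≡15) mod 29; (24|29)=+1, (15|29)=-1; (−1)^{1·1·14}·(+1)^1·(-1)^1 = -1.
v=3: a=3^7·(≡1), b=3^7·(≡1) mod 3; (1|3)=+1, (1|3)=+1; (−1)^{7·7·1}·(+1)^7·(+1)^7 = -1.
v=7: a=7^-6·(≡5), b=7^-8·(≡5) mod 7; (5|7)=-1, (5|7)=-1; (−1)^{-6·-8·3}·(-1)^-8·(-1)^-6 = +1.
v=∞: 241610745 > 0 and 28101 > 0  ⇒  (a,b)_∞ = +1.
v=31: a=31^1·(≡27), b=31^2·(≡30) mod 31; (27|31)=-1, (30|31)=-1; (−1)^{1·2·15}·(-1)^2·(-1)^1 = -1.
v=5: a=5^3·(≡4), b=5^6·(≡1) mod 5; (4|5)=+1, (1|5)=+1; (−1)^{3·6·2}·(+1)^6·(+1)^3 = +1.
v=41: a=41^1·(≡13), b=41^2·(≡25) mod 41; (13|41)=-1, (25|41)=+1; (−1)^{1·2·20}·(-1)^2·(+1)^1 = +1.
v=13: a=13^2·(≡3), b=13^4·(≡8) mod 13; (3|13)=+1, (8|13)=-1; (−1)^{2·4·6}·(+1)^4·(-1)^2 = +1.
v=19: a=19^1·(≡17), b=19^-1·(≡1) mod 19; (17|19)=+1, (1|19)=+1; (−1)^{1·-1·9}·(+1)^-1·(+1)^1 = -1.
(241610745, 28101 / ℚ) ramifies at {3, 19, 29, 31}: a division algebra.

[3, 19, 29, 31]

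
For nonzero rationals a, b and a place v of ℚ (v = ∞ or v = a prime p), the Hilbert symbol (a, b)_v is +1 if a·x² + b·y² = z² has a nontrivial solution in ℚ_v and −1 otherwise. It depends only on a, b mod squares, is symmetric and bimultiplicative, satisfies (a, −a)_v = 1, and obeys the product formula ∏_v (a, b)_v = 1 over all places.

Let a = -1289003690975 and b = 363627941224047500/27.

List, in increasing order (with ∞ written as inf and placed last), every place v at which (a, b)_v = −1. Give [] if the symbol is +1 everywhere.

[7, 13, 19, 31]

(a, b) ≡ (-6479, 57057) mod (ℚ^×)²; places V = {2, 3, 5, 7, 11, 13, 19, 31, ∞}.
(a,b)_11: α=1, u≡1; β=1, v≡10 (mod 11); (1|11)=+1, (10|11)=-1; sign (−1)^1·+1^1·-1^1 = +1.
(a,b)_7: α=2, u≡3; β=3, v≡3 (mod 7); (3|7)=-1, (3|7)=-1; sign (−1)^0·-1^3·-1^2 = -1.
(a,b)_2: α=0, β=2; u≡1, v≡1 (mod 8); ε(u)ε(v)=0·0, αω(v)=0·0, βω(u)=2·0; sum ≡ 0  ⇒  +1.
(a,b)_13: α=2, u≡2; β=3, v≡7 (mod 13); (2|13)=-1, (7|13)=-1; sign (−1)^0·-1^3·-1^2 = -1.
(a,b)_31: α=3, u≡25; β=4, v≡21 (mod 31); (25|31)=+1, (21|31)=-1; sign (−1)^0·+1^4·-1^3 = -1.
(a,b)_19: α=1, u≡11; β=1, v≡7 (mod 19); (11|19)=+1, (7|19)=+1; sign (−1)^1·+1^1·+1^1 = -1.
(a,b)_3: α=0, u≡1; β=-3, v≡2 (mod 3); (1|3)=+1, (2|3)=-1; sign (−1)^0·+1^-3·-1^0 = +1.
(a,b)_5: α=2, u≡1; β=4, v≡3 (mod 5); (1|5)=+1, (3|5)=-1; sign (−1)^0·+1^4·-1^2 = +1.
(a,b)_∞: sgn(-6479)=−, sgn(57057)=+, so +1.
|Ram(-6479, 57057)| = 4, even; anisotropic at {7, 13, 19, 31}.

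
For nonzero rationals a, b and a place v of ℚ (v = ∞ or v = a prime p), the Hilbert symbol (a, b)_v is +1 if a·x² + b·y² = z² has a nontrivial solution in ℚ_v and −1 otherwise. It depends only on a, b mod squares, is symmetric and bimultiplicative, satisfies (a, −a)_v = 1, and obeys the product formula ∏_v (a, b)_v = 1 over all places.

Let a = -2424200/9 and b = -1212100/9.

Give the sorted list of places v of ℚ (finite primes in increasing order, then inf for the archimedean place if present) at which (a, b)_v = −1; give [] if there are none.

[2, 23, 31, inf]

(a, b) ≡ (-24242, -12121) mod (ℚ^×)²; places V = {2, 3, 5, 17, 23, 31, ∞}.
(a,b)_5: α=2, u≡3; β=2, v≡4 (mod 5); (3|5)=-1, (4|5)=+1; sign (−1)^0·-1^2·+1^2 = +1.
(a,b)_3: α=-2, u≡1; β=-2, v≡2 (mod 3); (1|3)=+1, (2|3)=-1; sign (−1)^0·+1^-2·-1^-2 = +1.
(a,b)_31: α=1, u≡29; β=1, v≡30 (mod 31); (29|31)=-1, (30|31)=-1; sign (−1)^1·-1^1·-1^1 = -1.
(a,b)_17: α=1, u≡9; β=1, v≡13 (mod 17); (9|17)=+1, (13|17)=+1; sign (−1)^0·+1^1·+1^1 = +1.
(a,b)_∞: sgn(-24242)=−, sgn(-12121)=−, so -1.
(a,b)_2: α=3, β=2; u≡7, v≡7 (mod 8); ε(u)ε(v)=1·1, αω(v)=3·0, βω(u)=2·0; sum ≡ 1  ⇒  -1.
(a,b)_23: α=1, u≡1; β=1, v≡12 (mod 23); (1|23)=+1, (12|23)=+1; sign (−1)^1·+1^1·+1^1 = -1.
|Ram(-24242, -12121)| = 4, even; anisotropic at {2, 23, 31, ∞}.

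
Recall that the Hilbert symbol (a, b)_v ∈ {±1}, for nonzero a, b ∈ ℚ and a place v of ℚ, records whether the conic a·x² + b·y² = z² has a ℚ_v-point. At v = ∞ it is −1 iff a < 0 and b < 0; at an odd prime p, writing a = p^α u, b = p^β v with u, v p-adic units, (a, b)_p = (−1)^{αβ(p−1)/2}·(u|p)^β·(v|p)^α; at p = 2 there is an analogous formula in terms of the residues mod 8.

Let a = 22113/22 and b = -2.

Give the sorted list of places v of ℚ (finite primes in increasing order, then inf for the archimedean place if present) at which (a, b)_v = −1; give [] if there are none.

[7, 13]

(a, b) ≡ (6006, -2) mod (ℚ^×)²; places V = {2, 3, 7, 11, 13, ∞}.
(a,b)_2: α=-1, β=1; u≡3, v≡7 (mod 8); ε(u)ε(v)=1·1, αω(v)=-1·0, βω(u)=1·1; sum ≡ 0  ⇒  +1.
(a,b)_13: α=1, u≡7; β=0, v≡11 (mod 13); (7|13)=-1, (11|13)=-1; sign (−1)^0·-1^0·-1^1 = -1.
(a,b)_3: α=5, u≡1; β=0, v≡1 (mod 3); (1|3)=+1, (1|3)=+1; sign (−1)^0·+1^0·+1^5 = +1.
(a,b)_11: α=-1, u≡7; β=0, v≡9 (mod 11); (7|11)=-1, (9|11)=+1; sign (−1)^0·-1^0·+1^-1 = +1.
(a,b)_7: α=1, u≡2; β=0, v≡5 (mod 7); (2|7)=+1, (5|7)=-1; sign (−1)^0·+1^0·-1^1 = -1.
(a,b)_∞: sgn(6006)=+, sgn(-2)=−, so +1.
Ram(6006, -2) = {7, 13}; no ℚ_7-point on the conic.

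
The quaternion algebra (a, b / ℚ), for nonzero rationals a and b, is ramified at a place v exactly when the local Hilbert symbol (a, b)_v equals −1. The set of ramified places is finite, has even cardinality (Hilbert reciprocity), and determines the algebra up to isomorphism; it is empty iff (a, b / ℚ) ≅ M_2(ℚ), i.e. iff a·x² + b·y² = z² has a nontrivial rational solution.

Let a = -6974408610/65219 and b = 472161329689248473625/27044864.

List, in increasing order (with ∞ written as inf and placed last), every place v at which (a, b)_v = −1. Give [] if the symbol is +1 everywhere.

[2, 5, 11, 37]

Mod squares: a ≡ -69190, b ≡ 34595. Check v ∈ {∞, 2, 3, 5, 7, 11, 13, 17, 37}.
v=5: a=5^1·(≡2), b=5^3·(≡1) mod 5; (2|5)=-1, (1|5)=+1; (−1)^{1·3·2}·(-1)^3·(+1)^1 = -1.
v=3: a=3^8·(≡2), b=3^12·(≡2) mod 3; (2|3)=-1, (2|3)=-1; (−1)^{8·12·1}·(-1)^12·(-1)^8 = +1.
v=2: v_2(a)=1, v_2(b)=-10; units ≡ 5, 3 (mod 8); ε·ε+αω+βω = 0·1+1·1+-10·1 ≡ 1  ⇒  (a,b)_2 = -1.
v=∞: -69190 < 0 and 34595 > 0  ⇒  (a,b)_∞ = +1.
v=13: a=13^2·(≡4), b=13^4·(≡6) mod 13; (4|13)=+1, (6|13)=-1; (−1)^{2·4·6}·(+1)^4·(-1)^2 = +1.
v=7: a=7^-2·(≡6), b=7^-4·(≡1) mod 7; (6|7)=-1, (1|7)=+1; (−1)^{-2·-4·3}·(-1)^-4·(+1)^-2 = +1.
v=17: a=17^1·(≡3), b=17^3·(≡6) mod 17; (3|17)=-1, (6|17)=-1; (−1)^{1·3·8}·(-1)^3·(-1)^1 = +1.
v=37: a=37^1·(≡18), b=37^3·(≡3) mod 37; (18|37)=-1, (3|37)=+1; (−1)^{1·3·18}·(-1)^3·(+1)^1 = -1.
v=11: a=11^-3·(≡8), b=11^-1·(≡7) mod 11; (8|11)=-1, (7|11)=-1; (−1)^{-3·-1·5}·(-1)^-1·(-1)^-3 = -1.
|Ram(-69190, 34595)| = 4, even; anisotropic at {2, 5, 11, 37}.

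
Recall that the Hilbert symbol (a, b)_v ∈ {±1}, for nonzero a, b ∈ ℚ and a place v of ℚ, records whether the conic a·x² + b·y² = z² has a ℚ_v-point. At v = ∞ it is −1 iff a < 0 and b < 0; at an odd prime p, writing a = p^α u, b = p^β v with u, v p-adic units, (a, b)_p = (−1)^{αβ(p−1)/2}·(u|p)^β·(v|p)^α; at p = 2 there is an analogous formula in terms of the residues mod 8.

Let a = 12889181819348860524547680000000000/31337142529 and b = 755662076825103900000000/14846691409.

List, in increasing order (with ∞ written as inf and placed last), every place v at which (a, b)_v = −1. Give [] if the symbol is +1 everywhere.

(a, b) ≡ (943, 1479) mod (ℚ^×)²; places V = {2, 3, 5, 7, 11, 17, 19, 23, 29, 41, 47, 53, ∞}.
(a,b)_5: α=10, u≡3; β=8, v≡1 (mod 5); (3|5)=-1, (1|5)=+1; sign (−1)^0·-1^8·+1^10 = +1.
(a,b)_3: α=4, u≡1; β=3, v≡1 (mod 3); (1|3)=+1, (1|3)=+1; sign (−1)^0·+1^3·+1^4 = +1.
(a,b)_∞: sgn(943)=+, sgn(1479)=+, so +1.
(a,b)_11: α=-6, u≡6; β=-4, v≡4 (mod 11); (6|11)=-1, (4|11)=+1; sign (−1)^0·-1^-4·+1^-6 = +1.
(a,b)_17: α=2, u≡15; β=3, v≡1 (mod 17); (15|17)=+1, (1|17)=+1; sign (−1)^0·+1^3·+1^2 = +1.
(a,b)_47: α=4, u≡7; β=2, v≡31 (mod 47); (7|47)=+1, (31|47)=-1; sign (−1)^0·+1^2·-1^4 = +1.
(a,b)_41: α=3, u≡36; β=2, v≡27 (mod 41); (36|41)=+1, (27|41)=-1; sign (−1)^0·+1^2·-1^3 = -1.
(a,b)_7: α=-2, u≡3; β=0, v≡1 (mod 7); (3|7)=-1, (1|7)=+1; sign (−1)^0·-1^0·+1^-2 = +1.
(a,b)_29: α=2, u≡3; β=1, v≡24 (mod 29); (3|29)=-1, (24|29)=+1; sign (−1)^0·-1^1·+1^2 = -1.
(a,b)_19: α=-2, u≡8; β=-2, v≡1 (mod 19); (8|19)=-1, (1|19)=+1; sign (−1)^0·-1^-2·+1^-2 = +1.
(a,b)_23: α=3, u≡1; β=2, v≡11 (mod 23); (1|23)=+1, (11|23)=-1; sign (−1)^0·+1^2·-1^3 = -1.
(a,b)_53: α=0, u≡6; β=-2, v≡41 (mod 53); (6|53)=+1, (41|53)=-1; sign (−1)^0·+1^-2·-1^0 = +1.
(a,b)_2: α=14, β=8; u≡7, v≡7 (mod 8); ε(u)ε(v)=1·1, αω(v)=14·0, βω(u)=8·0; sum ≡ 1  ⇒  -1.
|Ram(943, 1479)| = 4, even; anisotropic at {2, 23, 29, 41}.

[2, 23, 29, 41]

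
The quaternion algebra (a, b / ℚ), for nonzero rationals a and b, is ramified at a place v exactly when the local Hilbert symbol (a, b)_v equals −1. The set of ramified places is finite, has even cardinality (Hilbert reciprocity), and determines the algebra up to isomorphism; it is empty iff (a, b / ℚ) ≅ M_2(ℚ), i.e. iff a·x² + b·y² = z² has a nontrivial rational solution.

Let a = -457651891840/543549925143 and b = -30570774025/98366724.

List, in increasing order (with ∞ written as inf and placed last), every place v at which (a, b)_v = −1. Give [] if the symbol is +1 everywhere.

[23, inf]

(a, b) ≡ (-230, -1) mod (ℚ^×)²; places V = {2, 3, 5, 11, 13, 17, 19, 23, 29, 31, ∞}.
(a,b)_17: α=2, u≡16; β=4, v≡16 (mod 17); (16|17)=+1, (16|17)=+1; sign (−1)^0·+1^4·+1^2 = +1.
(a,b)_2: α=7, β=-2; u≡5, v≡7 (mod 8); ε(u)ε(v)=0·1, αω(v)=7·0, βω(u)=-2·1; sum ≡ 0  ⇒  +1.
(a,b)_3: α=-4, u≡1; β=-4, v≡2 (mod 3); (1|3)=+1, (2|3)=-1; sign (−1)^0·+1^-4·-1^-4 = +1.
(a,b)_∞: sgn(-230)=−, sgn(-1)=−, so -1.
(a,b)_31: α=-2, u≡19; β=0, v≡17 (mod 31); (19|31)=+1, (17|31)=-1; sign (−1)^0·+1^0·-1^-2 = +1.
(a,b)_13: α=2, u≡3; β=0, v≡1 (mod 13); (3|13)=+1, (1|13)=+1; sign (−1)^0·+1^0·+1^2 = +1.
(a,b)_23: α=-1, u≡8; β=0, v≡11 (mod 23); (8|23)=+1, (11|23)=-1; sign (−1)^0·+1^0·-1^-1 = -1.
(a,b)_19: α=-2, u≡17; β=-2, v≡13 (mod 19); (17|19)=+1, (13|19)=-1; sign (−1)^0·+1^-2·-1^-2 = +1.
(a,b)_29: α=-2, u≡17; β=-2, v≡6 (mod 29); (17|29)=-1, (6|29)=+1; sign (−1)^0·-1^-2·+1^-2 = +1.
(a,b)_11: α=4, u≡4; β=4, v≡10 (mod 11); (4|11)=+1, (10|11)=-1; sign (−1)^0·+1^4·-1^4 = +1.
(a,b)_5: α=1, u≡4; β=2, v≡1 (mod 5); (4|5)=+1, (1|5)=+1; sign (−1)^0·+1^2·+1^1 = +1.
Ram(-230, -1) = {23, ∞}; no ℚ_23-point on the conic.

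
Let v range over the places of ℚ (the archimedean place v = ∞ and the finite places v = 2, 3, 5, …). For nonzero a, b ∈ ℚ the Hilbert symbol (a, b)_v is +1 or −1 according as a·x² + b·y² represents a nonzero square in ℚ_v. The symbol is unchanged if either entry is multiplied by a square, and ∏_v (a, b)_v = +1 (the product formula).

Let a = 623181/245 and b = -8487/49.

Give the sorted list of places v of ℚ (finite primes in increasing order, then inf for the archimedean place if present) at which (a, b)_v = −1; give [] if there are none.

[3, 5, 13, 41]

Mod squares: a ≡ 3705, b ≡ -943. Check v ∈ {∞, 2, 3, 5, 7, 13, 19, 23, 29, 41}.
v=41: a=41^0·(≡19), b=41^1·(≡10) mod 41; (19|41)=-1, (10|41)=+1; (−1)^{0·1·20}·(-1)^1·(+1)^0 = -1.
v=29: a=29^2·(≡28), b=29^0·(≡15) mod 29; (28|29)=+1, (15|29)=-1; (−1)^{2·0·14}·(+1)^0·(-1)^2 = +1.
v=∞: 3705 > 0 and -943 < 0  ⇒  (a,b)_∞ = +1.
v=3: a=3^1·(≡2), b=3^2·(≡2) mod 3; (2|3)=-1, (2|3)=-1; (−1)^{1·2·1}·(-1)^2·(-1)^1 = -1.
v=19: a=19^1·(≡7), b=19^0·(≡4) mod 19; (7|19)=+1, (4|19)=+1; (−1)^{1·0·9}·(+1)^0·(+1)^1 = +1.
v=23: a=23^0·(≡12), b=23^1·(≡15) mod 23; (12|23)=+1, (15|23)=-1; (−1)^{0·1·11}·(+1)^1·(-1)^0 = +1.
v=13: a=13^1·(≡10), b=13^0·(≡8) mod 13; (10|13)=+1, (8|13)=-1; (−1)^{1·0·6}·(+1)^0·(-1)^1 = -1.
v=7: a=7^-2·(≡4), b=7^-2·(≡4) mod 7; (4|7)=+1, (4|7)=+1; (−1)^{-2·-2·3}·(+1)^-2·(+1)^-2 = +1.
v=5: a=5^-1·(≡4), b=5^0·(≡2) mod 5; (4|5)=+1, (2|5)=-1; (−1)^{-1·0·2}·(+1)^0·(-1)^-1 = -1.
v=2: v_2(a)=0, v_2(b)=0; units ≡ 1, 1 (mod 8); ε·ε+αω+βω = 0·0+0·0+0·0 ≡ 0  ⇒  (a,b)_2 = +1.
|Ram(3705, -943)| = 4, even; anisotropic at {3, 5, 13, 41}.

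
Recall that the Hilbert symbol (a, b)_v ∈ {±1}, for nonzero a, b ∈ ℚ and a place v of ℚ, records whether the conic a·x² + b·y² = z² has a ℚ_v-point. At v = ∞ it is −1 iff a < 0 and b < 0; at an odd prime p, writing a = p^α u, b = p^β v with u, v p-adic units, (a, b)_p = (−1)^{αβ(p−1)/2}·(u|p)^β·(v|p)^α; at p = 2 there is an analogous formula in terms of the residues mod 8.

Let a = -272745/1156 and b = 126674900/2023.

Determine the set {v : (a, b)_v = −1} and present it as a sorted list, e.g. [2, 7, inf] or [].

[2, 5, 7, 19]

(a, b) ≡ (-30305, 203) mod (ℚ^×)²; places V = {2, 3, 5, 7, 11, 17, 19, 29, ∞}.
(a,b)_3: α=2, u≡1; β=0, v≡2 (mod 3); (1|3)=+1, (2|3)=-1; sign (−1)^0·+1^0·-1^2 = +1.
(a,b)_∞: sgn(-30305)=−, sgn(203)=+, so +1.
(a,b)_17: α=-2, u≡5; β=-2, v≡9 (mod 17); (5|17)=-1, (9|17)=+1; sign (−1)^0·-1^-2·+1^-2 = +1.
(a,b)_29: α=1, u≡24; β=1, v≡16 (mod 29); (24|29)=+1, (16|29)=+1; sign (−1)^0·+1^1·+1^1 = +1.
(a,b)_2: α=-2, β=2; u≡7, v≡3 (mod 8); ε(u)ε(v)=1·1, αω(v)=-2·1, βω(u)=2·0; sum ≡ 1  ⇒  -1.
(a,b)_5: α=1, u≡1; β=2, v≡2 (mod 5); (1|5)=+1, (2|5)=-1; sign (−1)^0·+1^2·-1^1 = -1.
(a,b)_7: α=0, u≡3; β=-1, v≡1 (mod 7); (3|7)=-1, (1|7)=+1; sign (−1)^0·-1^-1·+1^0 = -1.
(a,b)_19: α=1, u≡16; β=2, v≡3 (mod 19); (16|19)=+1, (3|19)=-1; sign (−1)^0·+1^2·-1^1 = -1.
(a,b)_11: α=1, u≡10; β=2, v≡3 (mod 11); (10|11)=-1, (3|11)=+1; sign (−1)^0·-1^2·+1^1 = +1.
|Ram(-30305, 203)| = 4, even; anisotropic at {2, 5, 7, 19}.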